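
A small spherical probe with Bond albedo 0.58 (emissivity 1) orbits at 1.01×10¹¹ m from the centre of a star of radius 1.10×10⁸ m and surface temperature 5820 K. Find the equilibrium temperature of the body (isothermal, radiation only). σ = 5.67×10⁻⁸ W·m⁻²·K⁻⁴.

T ≈ 109 K

The star's surface emits σT_*⁴; at distance d the flux is S = σT_*⁴(R_*/d)².
S = 5.67×10⁻⁸·(5820)⁴·(1.10×10⁸/1.01×10¹¹)² = 77.16 W/m².
For an isothermal sphere T⁴ = (1−a)S/(4σ) = 1.429×10⁸ K⁴.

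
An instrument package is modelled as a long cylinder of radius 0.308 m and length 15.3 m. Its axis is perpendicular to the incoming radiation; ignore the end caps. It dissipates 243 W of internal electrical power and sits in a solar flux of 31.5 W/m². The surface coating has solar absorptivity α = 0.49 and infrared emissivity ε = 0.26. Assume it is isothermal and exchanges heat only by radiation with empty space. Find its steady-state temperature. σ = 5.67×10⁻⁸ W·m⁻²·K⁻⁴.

At steady state, absorbed solar power + internal power = radiated power.
Absorbed: α·S·A_cross = 0.49·31.5·9.425 = 145.5 W (cross-section 2rL).
Total input = 145.5 + 243 = 388.5 W.
Radiated: εσ·A_surf·T⁴ with A_surf = 2πrL = 29.61 m².
T⁴ = 388.5/(0.26·5.67×10⁻⁸·29.61) = 8.900×10⁸ K⁴.

T ≈ 173 K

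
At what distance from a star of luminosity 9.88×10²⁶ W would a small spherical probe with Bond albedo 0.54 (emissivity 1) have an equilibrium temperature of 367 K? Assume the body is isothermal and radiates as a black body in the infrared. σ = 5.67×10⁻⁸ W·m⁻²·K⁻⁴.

d ≈ 9.38×10¹⁰ m

For an isothermal black-emitting sphere, (1−a)S·πr² = σ·4πr²·T⁴ ⇒ S = 4σT⁴/(1−a).
S = 4·5.67×10⁻⁸·(367)⁴/0.460 = 8944 W/m².
Flux falls as S = L/(4πd²), so d = √(L/(4πS)) = √(9.88×10²⁶/(4π·8944)).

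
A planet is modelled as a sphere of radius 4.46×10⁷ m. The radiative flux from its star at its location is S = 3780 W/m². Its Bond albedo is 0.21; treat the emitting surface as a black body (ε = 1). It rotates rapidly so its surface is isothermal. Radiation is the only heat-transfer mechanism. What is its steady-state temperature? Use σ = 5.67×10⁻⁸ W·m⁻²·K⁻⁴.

At equilibrium, absorbed power = emitted power.
Absorbing cross-section = πr² = 6.249×10¹⁵ m²; emitting surface = 4πr² = 2.500×10¹⁶ m² (ratio 4).
(1−a)S·A_cross = εσ·A_surf·T⁴  ⇒  T⁴ = (1−a)S/(4σ).
T⁴ = 0.790·3780/(4·5.67×10⁻⁸) = 1.317×10¹⁰ K⁴.
T = (1.317×10¹⁰)^(1/4).

T ≈ 339 K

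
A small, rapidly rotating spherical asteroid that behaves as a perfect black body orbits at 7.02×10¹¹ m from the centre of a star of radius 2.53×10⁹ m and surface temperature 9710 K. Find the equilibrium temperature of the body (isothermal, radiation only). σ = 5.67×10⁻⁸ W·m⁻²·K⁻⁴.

T ≈ 412 K

The star's surface emits σT_*⁴; at distance d the flux is S = σT_*⁴(R_*/d)².
S = 5.67×10⁻⁸·(9710)⁴·(2.53×10⁹/7.02×10¹¹)² = 6547 W/m².
For an isothermal sphere T⁴ = (1−a)S/(4σ) = 2.887×10¹⁰ K⁴.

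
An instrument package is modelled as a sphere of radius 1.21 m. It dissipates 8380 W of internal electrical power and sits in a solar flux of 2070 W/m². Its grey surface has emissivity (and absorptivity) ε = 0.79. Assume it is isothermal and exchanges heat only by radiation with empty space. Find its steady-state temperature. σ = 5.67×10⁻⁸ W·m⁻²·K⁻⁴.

T ≈ 373 K

At steady state, absorbed solar power + internal power = radiated power.
Absorbed: α·S·A_cross = 0.79·2070·4.600 = 7522 W (cross-section πr²).
Total input = 7522 + 8380 = 15900 W.
Radiated: εσ·A_surf·T⁴ with A_surf = 4πr² = 18.40 m².
T⁴ = 15900/(0.79·5.67×10⁻⁸·18.40) = 1.930×10¹⁰ K⁴.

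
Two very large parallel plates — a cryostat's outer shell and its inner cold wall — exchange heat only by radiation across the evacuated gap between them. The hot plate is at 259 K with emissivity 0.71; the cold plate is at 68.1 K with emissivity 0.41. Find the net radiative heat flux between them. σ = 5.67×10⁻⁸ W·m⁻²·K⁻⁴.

For two infinite grey parallel plates, q = σ(T₁⁴ − T₂⁴)/(1/ε₁ + 1/ε₂ − 1).
T₁⁴ − T₂⁴ = 4.500×10⁹ − 2.151×10⁷ = 4.478×10⁹ K⁴.
1/ε₁ + 1/ε₂ − 1 = 1.408 + 2.439 − 1 = 2.847.
q = 5.67×10⁻⁸ × 4.478×10⁹ / 2.847.

q ≈ 89.2 W/m²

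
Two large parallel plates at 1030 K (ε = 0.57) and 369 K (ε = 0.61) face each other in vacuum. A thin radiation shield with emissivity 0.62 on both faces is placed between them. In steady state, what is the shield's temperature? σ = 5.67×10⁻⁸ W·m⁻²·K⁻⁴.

T_s ≈ 864 K

In steady state the net flux on the hot side equals that on the cold side.
σ(T₁⁴−T_s⁴)/D₁ = σ(T_s⁴−T₂⁴)/D₂, with D₁ = 1/ε₁+1/ε_s−1 = 2.367, D₂ = 1/ε_s+1/ε₂−1 = 2.252.
Solve for T_s⁴: T_s⁴ = (D₂·T₁⁴ + D₁·T₂⁴)/(D₁+D₂) = 5.582×10¹¹ K⁴.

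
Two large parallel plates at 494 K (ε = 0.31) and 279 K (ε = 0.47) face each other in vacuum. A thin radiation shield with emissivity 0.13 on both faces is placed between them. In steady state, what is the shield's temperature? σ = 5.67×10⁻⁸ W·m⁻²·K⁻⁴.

T_s ≈ 420 K

In steady state the net flux on the hot side equals that on the cold side.
σ(T₁⁴−T_s⁴)/D₁ = σ(T_s⁴−T₂⁴)/D₂, with D₁ = 1/ε₁+1/ε_s−1 = 9.918, D₂ = 1/ε_s+1/ε₂−1 = 8.820.
Solve for T_s⁴: T_s⁴ = (D₂·T₁⁴ + D₁·T₂⁴)/(D₁+D₂) = 3.124×10¹⁰ K⁴.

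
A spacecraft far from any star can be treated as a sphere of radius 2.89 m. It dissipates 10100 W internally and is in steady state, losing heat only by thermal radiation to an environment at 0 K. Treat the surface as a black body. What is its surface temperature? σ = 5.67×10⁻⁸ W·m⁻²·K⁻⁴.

Steady state: internal power = radiated power, P = εσA T⁴.
Radiating area A = 4πr² = 105.0 m².
T⁴ = P/(εσA) = 10100/(1.0·5.67×10⁻⁸·105.0) = 1.697×10⁹ K⁴.
T = (1.697×10⁹)^(1/4).

T ≈ 203 K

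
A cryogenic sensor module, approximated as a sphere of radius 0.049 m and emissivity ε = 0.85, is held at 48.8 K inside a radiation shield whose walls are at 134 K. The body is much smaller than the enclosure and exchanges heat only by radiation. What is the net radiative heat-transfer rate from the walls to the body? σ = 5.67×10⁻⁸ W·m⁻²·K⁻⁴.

P_net ≈ 0.461 W

For a small grey body in a large enclosure: P_net = εσA(T_body⁴ − T_wall⁴).
A = 4πr² = 0.03017 m²; T_body⁴ − T_wall⁴ = 5.671×10⁶ − 3.224×10⁸ = -3.167×10⁸ K⁴.
|P_net| = 0.85·5.67×10⁻⁸·0.03017·3.167×10⁸.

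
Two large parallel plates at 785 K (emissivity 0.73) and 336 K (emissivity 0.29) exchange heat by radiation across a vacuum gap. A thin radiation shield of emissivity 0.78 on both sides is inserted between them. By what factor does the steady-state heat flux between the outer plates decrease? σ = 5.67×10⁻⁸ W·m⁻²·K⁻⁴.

Without shield: q₀ = σΔ(T⁴)/(1/ε₁+1/ε₂−1) with denominator 3.818.
With shield the two gaps are in series; the resistances add: (1/ε₁+1/ε_s−1)+(1/ε_s+1/ε₂−1) = 1.652+3.730 = 5.382.
Heat-flux ratio q₀/q = 5.382/3.818.

factor ≈ 1.41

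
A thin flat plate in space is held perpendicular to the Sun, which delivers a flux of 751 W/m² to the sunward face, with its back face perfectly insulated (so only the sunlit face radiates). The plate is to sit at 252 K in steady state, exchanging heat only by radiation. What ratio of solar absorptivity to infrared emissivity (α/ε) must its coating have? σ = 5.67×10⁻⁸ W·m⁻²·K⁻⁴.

Balance: αS·A = εσ·1A·T⁴ ⇒ α/ε = σT⁴/S.
α/ε = 5.67×10⁻⁸·(252)⁴/751 = 5.67×10⁻⁸·4.033×10⁹/751.

α/ε ≈ 0.304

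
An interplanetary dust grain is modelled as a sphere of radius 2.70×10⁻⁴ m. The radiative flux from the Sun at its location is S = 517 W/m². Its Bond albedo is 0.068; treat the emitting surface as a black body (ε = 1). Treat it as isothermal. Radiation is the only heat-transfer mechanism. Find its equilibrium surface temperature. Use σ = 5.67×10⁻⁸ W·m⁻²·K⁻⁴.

T ≈ 215 K

At equilibrium, absorbed power = emitted power.
Absorbing cross-section = πr² = 2.290×10⁻⁷ m²; emitting surface = 4πr² = 9.161×10⁻⁷ m² (ratio 4).
(1−a)S·A_cross = εσ·A_surf·T⁴  ⇒  T⁴ = (1−a)S/(4σ).
T⁴ = 0.932·517/(4·5.67×10⁻⁸) = 2.125×10⁹ K⁴.
T = (2.125×10⁹)^(1/4).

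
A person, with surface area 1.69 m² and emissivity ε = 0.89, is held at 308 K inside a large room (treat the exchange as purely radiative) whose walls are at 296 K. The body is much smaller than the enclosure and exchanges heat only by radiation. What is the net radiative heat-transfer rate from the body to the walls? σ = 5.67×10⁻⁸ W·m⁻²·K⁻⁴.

For a small grey body in a large enclosure: P_net = εσA(T_body⁴ − T_wall⁴).
A = 1.69 m²; T_body⁴ − T_wall⁴ = 8.999×10⁹ − 7.677×10⁹ = 1.323×10⁹ K⁴.
|P_net| = 0.89·5.67×10⁻⁸·1.690·1.323×10⁹.

P_net ≈ 113 W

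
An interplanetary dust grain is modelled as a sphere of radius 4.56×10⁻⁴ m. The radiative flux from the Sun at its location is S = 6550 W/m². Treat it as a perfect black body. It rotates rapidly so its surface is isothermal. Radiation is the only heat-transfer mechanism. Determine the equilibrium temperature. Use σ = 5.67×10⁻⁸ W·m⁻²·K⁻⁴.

At equilibrium, absorbed power = emitted power.
Absorbing cross-section = πr² = 6.533×10⁻⁷ m²; emitting surface = 4πr² = 2.613×10⁻⁶ m² (ratio 4).
S·A_cross = εσ·A_surf·T⁴  ⇒  T⁴ = S/(4σ).
T⁴ = 1.00·6550/(4·5.67×10⁻⁸) = 2.888×10¹⁰ K⁴.
T = (2.888×10¹⁰)^(1/4).

T ≈ 412 K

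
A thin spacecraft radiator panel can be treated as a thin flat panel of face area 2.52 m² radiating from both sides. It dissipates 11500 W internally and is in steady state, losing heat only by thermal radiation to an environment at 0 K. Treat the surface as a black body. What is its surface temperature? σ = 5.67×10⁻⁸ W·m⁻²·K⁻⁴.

Steady state: internal power = radiated power, P = εσA T⁴.
Radiating area A = 2·2.52 = 5.040 m².
T⁴ = P/(εσA) = 11500/(1.0·5.67×10⁻⁸·5.040) = 4.024×10¹⁰ K⁴.
T = (4.024×10¹⁰)^(1/4).

T ≈ 448 K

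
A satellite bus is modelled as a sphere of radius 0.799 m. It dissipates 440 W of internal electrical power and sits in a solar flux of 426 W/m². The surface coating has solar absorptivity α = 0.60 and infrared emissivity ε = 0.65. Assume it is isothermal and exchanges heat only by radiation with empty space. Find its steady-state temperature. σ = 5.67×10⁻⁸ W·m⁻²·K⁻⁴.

T ≈ 238 K

At steady state, absorbed solar power + internal power = radiated power.
Absorbed: α·S·A_cross = 0.60·426·2.006 = 512.6 W (cross-section πr²).
Total input = 512.6 + 440 = 952.6 W.
Radiated: εσ·A_surf·T⁴ with A_surf = 4πr² = 8.022 m².
T⁴ = 952.6/(0.65·5.67×10⁻⁸·8.022) = 3.222×10⁹ K⁴.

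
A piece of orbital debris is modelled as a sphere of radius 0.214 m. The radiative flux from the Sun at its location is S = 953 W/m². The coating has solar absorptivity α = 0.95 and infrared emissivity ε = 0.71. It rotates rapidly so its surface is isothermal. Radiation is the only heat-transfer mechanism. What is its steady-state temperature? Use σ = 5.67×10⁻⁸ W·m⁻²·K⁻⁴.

At equilibrium, absorbed power = emitted power.
Absorbing cross-section = πr² = 0.1439 m²; emitting surface = 4πr² = 0.5755 m² (ratio 4).
αS·A_cross = εσ·A_surf·T⁴  ⇒  T⁴ = αS/(ε·4σ).
T⁴ = 0.950·953/(0.71·4·5.67×10⁻⁸) = 5.622×10⁹ K⁴.
T = (5.622×10⁹)^(1/4).

T ≈ 274 K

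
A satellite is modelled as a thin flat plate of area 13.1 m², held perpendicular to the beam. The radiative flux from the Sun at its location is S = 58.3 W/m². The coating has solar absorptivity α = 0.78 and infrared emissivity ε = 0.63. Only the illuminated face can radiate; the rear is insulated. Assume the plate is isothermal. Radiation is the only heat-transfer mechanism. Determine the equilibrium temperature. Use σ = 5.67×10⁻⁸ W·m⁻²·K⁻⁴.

At equilibrium, absorbed power = emitted power.
Absorbing cross-section = A = 13.10 m²; emitting surface = A = 13.10 m² (ratio 1).
αS·A_cross = εσ·A_surf·T⁴  ⇒  T⁴ = αS/(ε·1σ).
T⁴ = 0.780·58.3/(0.63·1·5.67×10⁻⁸) = 1.273×10⁹ K⁴.
T = (1.273×10⁹)^(1/4).

T ≈ 189 K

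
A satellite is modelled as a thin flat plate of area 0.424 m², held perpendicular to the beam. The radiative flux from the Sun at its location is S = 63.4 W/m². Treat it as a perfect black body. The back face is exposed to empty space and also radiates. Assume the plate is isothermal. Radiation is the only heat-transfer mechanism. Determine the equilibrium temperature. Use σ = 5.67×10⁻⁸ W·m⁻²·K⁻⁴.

At equilibrium, absorbed power = emitted power.
Absorbing cross-section = A = 0.4240 m²; emitting surface = 2A = 0.8480 m² (ratio 2).
S·A_cross = εσ·A_surf·T⁴  ⇒  T⁴ = S/(2σ).
T⁴ = 1.00·63.4/(2·5.67×10⁻⁸) = 5.591×10⁸ K⁴.
T = (5.591×10⁸)^(1/4).

T ≈ 154 K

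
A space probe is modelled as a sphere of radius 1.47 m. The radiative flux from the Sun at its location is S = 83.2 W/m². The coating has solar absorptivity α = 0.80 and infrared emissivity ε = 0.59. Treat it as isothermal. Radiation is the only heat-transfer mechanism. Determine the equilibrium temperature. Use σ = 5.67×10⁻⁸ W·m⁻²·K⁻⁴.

At equilibrium, absorbed power = emitted power.
Absorbing cross-section = πr² = 6.789 m²; emitting surface = 4πr² = 27.15 m² (ratio 4).
αS·A_cross = εσ·A_surf·T⁴  ⇒  T⁴ = αS/(ε·4σ).
T⁴ = 0.800·83.2/(0.59·4·5.67×10⁻⁸) = 4.974×10⁸ K⁴.
T = (4.974×10⁸)^(1/4).

T ≈ 149 K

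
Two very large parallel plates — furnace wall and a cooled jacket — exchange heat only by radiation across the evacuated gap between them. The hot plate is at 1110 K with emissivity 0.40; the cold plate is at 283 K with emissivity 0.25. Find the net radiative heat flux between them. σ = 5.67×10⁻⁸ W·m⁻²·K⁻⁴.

For two infinite grey parallel plates, q = σ(T₁⁴ − T₂⁴)/(1/ε₁ + 1/ε₂ − 1).
T₁⁴ − T₂⁴ = 1.518×10¹² − 6.414×10⁹ = 1.512×10¹² K⁴.
1/ε₁ + 1/ε₂ − 1 = 2.500 + 4.000 − 1 = 5.500.
q = 5.67×10⁻⁸ × 1.512×10¹² / 5.500.

q ≈ 15600 W/m²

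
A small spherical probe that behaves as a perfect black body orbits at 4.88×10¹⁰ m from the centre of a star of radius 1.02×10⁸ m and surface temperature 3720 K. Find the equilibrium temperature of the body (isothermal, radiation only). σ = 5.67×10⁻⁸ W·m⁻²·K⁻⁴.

The star's surface emits σT_*⁴; at distance d the flux is S = σT_*⁴(R_*/d)².
S = 5.67×10⁻⁸·(3720)⁴·(1.02×10⁸/4.88×10¹⁰)² = 47.44 W/m².
For an isothermal sphere T⁴ = (1−a)S/(4σ) = 2.092×10⁸ K⁴.

T ≈ 120 K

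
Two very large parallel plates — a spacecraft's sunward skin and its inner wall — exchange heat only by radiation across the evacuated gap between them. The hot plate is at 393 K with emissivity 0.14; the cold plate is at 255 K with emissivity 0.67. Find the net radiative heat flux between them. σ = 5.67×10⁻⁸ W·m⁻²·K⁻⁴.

q ≈ 146 W/m²

For two infinite grey parallel plates, q = σ(T₁⁴ − T₂⁴)/(1/ε₁ + 1/ε₂ − 1).
T₁⁴ − T₂⁴ = 2.385×10¹⁰ − 4.228×10⁹ = 1.963×10¹⁰ K⁴.
1/ε₁ + 1/ε₂ − 1 = 7.143 + 1.493 − 1 = 7.635.
q = 5.67×10⁻⁸ × 1.963×10¹⁰ / 7.635.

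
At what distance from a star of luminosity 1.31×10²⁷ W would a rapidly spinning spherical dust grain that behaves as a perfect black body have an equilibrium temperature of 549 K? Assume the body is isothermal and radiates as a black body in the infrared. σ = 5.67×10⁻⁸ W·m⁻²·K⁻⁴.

For an isothermal black-emitting sphere, (1−a)S·πr² = σ·4πr²·T⁴ ⇒ S = 4σT⁴/(1−a).
S = 4·5.67×10⁻⁸·(549)⁴/1.00 = 20600 W/m².
Flux falls as S = L/(4πd²), so d = √(L/(4πS)) = √(1.31×10²⁷/(4π·20600)).

d ≈ 7.11×10¹⁰ m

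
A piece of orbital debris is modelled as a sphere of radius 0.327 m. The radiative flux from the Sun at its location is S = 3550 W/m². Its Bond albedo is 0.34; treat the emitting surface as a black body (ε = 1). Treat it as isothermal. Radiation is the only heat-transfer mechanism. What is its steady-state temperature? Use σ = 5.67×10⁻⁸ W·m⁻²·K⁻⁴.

T ≈ 319 K

At equilibrium, absorbed power = emitted power.
Absorbing cross-section = πr² = 0.3359 m²; emitting surface = 4πr² = 1.344 m² (ratio 4).
(1−a)S·A_cross = εσ·A_surf·T⁴  ⇒  T⁴ = (1−a)S/(4σ).
T⁴ = 0.660·3550/(4·5.67×10⁻⁸) = 1.033×10¹⁰ K⁴.
T = (1.033×10¹⁰)^(1/4).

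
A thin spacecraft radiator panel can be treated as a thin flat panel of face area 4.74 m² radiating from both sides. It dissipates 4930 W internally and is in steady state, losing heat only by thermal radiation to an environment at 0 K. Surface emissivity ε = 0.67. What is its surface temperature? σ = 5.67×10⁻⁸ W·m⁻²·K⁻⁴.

T ≈ 342 K

Steady state: internal power = radiated power, P = εσA T⁴.
Radiating area A = 2·4.74 = 9.480 m².
T⁴ = P/(εσA) = 4930/(0.67·5.67×10⁻⁸·9.480) = 1.369×10¹⁰ K⁴.
T = (1.369×10¹⁰)^(1/4).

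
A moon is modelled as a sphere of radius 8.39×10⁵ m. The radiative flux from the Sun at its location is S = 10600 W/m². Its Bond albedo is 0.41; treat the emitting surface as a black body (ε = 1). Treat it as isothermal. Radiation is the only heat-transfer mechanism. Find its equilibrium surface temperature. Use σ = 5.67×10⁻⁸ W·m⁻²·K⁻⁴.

At equilibrium, absorbed power = emitted power.
Absorbing cross-section = πr² = 2.211×10¹² m²; emitting surface = 4πr² = 8.846×10¹² m² (ratio 4).
(1−a)S·A_cross = εσ·A_surf·T⁴  ⇒  T⁴ = (1−a)S/(4σ).
T⁴ = 0.590·10600/(4·5.67×10⁻⁸) = 2.757×10¹⁰ K⁴.
T = (2.757×10¹⁰)^(1/4).

T ≈ 408 K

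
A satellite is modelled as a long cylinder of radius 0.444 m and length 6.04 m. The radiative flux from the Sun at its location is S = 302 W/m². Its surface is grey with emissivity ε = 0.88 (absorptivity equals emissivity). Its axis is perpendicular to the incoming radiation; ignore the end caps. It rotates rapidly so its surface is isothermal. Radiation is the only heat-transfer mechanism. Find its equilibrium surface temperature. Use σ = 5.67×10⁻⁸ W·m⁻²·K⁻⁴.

At equilibrium, absorbed power = emitted power.
Absorbing cross-section = 2rL = 5.364 m²; emitting surface = 2πrL = 16.85 m² (ratio π).
εS·A_cross = εσ·A_surf·T⁴  ⇒  T⁴ = S/(πσ)   (ε cancels).
T⁴ = 302/(π·5.67×10⁻⁸) = 1.695×10⁹ K⁴.
T = (1.695×10⁹)^(1/4).

T ≈ 203 K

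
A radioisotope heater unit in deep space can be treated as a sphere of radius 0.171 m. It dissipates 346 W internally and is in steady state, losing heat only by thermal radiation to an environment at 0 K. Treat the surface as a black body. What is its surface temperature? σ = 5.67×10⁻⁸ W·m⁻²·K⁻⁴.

T ≈ 359 K

Steady state: internal power = radiated power, P = εσA T⁴.
Radiating area A = 4πr² = 0.3675 m².
T⁴ = P/(εσA) = 346/(1.0·5.67×10⁻⁸·0.3675) = 1.661×10¹⁰ K⁴.
T = (1.661×10¹⁰)^(1/4).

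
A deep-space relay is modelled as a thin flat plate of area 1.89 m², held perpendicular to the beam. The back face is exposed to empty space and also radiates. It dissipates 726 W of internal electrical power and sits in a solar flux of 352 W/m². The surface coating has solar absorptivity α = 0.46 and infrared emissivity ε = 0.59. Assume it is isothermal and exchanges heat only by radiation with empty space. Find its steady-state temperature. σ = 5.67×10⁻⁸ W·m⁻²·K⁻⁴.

At steady state, absorbed solar power + internal power = radiated power.
Absorbed: α·S·A_cross = 0.46·352·1.890 = 306.0 W (cross-section A).
Total input = 306.0 + 726 = 1032 W.
Radiated: εσ·A_surf·T⁴ with A_surf = 2A = 3.780 m².
T⁴ = 1032/(0.59·5.67×10⁻⁸·3.780) = 8.161×10⁹ K⁴.

T ≈ 301 K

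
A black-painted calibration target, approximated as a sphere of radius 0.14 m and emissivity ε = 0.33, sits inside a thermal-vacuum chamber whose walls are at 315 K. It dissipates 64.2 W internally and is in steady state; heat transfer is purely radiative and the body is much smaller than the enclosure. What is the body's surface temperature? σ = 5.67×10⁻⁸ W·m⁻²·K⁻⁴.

For a small grey body in a large enclosure, net radiated power = εσA(T⁴ − T_w⁴).
Steady state: P = εσA(T⁴ − T_w⁴) with A = 4πr² = 0.2463 m².
T⁴ = P/(εσA) + T_w⁴ = 64.2/(0.33·5.67×10⁻⁸·0.2463) + (315)⁴
    = 1.393×10¹⁰ + 9.846×10⁹ = 2.378×10¹⁰ K⁴.

T ≈ 393 K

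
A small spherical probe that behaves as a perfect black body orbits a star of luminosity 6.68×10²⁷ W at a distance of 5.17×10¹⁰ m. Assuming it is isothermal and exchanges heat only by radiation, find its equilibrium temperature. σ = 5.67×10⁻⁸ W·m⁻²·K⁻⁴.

First find the stellar flux at distance d: S = L/(4πd²) = 6.68×10²⁷/(4π·(5.17×10¹⁰)²) = 1.989×10⁵ W/m².
For an isothermal sphere, absorbed (1−a)S·πr² = emitted σ·4πr²·T⁴, so T⁴ = (1−a)S/(4σ).
T⁴ = 1.00·1.989×10⁵/(4·5.67×10⁻⁸) = 8.769×10¹¹ K⁴.

T ≈ 968 K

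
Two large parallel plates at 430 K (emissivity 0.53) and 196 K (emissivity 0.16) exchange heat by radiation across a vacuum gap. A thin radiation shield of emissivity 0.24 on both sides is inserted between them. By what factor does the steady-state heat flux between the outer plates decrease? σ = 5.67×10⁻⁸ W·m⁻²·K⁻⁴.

Without shield: q₀ = σΔ(T⁴)/(1/ε₁+1/ε₂−1) with denominator 7.137.
With shield the two gaps are in series; the resistances add: (1/ε₁+1/ε_s−1)+(1/ε_s+1/ε₂−1) = 5.053+9.417 = 14.47.
Heat-flux ratio q₀/q = 14.47/7.137.

factor ≈ 2.03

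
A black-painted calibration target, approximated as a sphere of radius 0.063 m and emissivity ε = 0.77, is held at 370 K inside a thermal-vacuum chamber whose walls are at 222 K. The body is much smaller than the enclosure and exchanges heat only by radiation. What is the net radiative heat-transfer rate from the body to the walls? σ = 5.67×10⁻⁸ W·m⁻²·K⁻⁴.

For a small grey body in a large enclosure: P_net = εσA(T_body⁴ − T_wall⁴).
A = 4πr² = 0.04988 m²; T_body⁴ − T_wall⁴ = 1.874×10¹⁰ − 2.429×10⁹ = 1.631×10¹⁰ K⁴.
|P_net| = 0.77·5.67×10⁻⁸·0.04988·1.631×10¹⁰.

P_net ≈ 35.5 W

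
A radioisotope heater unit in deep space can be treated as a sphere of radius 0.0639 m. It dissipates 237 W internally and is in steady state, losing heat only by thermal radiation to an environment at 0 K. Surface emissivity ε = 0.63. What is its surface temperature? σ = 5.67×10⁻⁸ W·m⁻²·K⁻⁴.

T ≈ 600 K

Steady state: internal power = radiated power, P = εσA T⁴.
Radiating area A = 4πr² = 0.05131 m².
T⁴ = P/(εσA) = 237/(0.63·5.67×10⁻⁸·0.05131) = 1.293×10¹¹ K⁴.
T = (1.293×10¹¹)^(1/4).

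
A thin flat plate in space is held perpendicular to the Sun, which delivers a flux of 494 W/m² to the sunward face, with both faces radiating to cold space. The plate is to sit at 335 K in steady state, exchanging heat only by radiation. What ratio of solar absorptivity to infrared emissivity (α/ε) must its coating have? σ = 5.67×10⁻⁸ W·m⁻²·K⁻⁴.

Balance: αS·A = εσ·2A·T⁴ ⇒ α/ε = 2σT⁴/S.
α/ε = 2·5.67×10⁻⁸·(335)⁴/494 = 2·5.67×10⁻⁸·1.259×10¹⁰/494.

α/ε ≈ 2.89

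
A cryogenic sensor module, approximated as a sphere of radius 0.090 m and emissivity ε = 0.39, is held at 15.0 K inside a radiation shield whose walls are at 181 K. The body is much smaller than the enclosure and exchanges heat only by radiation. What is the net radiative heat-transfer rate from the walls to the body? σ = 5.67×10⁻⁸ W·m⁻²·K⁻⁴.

P_net ≈ 2.42 W

For a small grey body in a large enclosure: P_net = εσA(T_body⁴ − T_wall⁴).
A = 4πr² = 0.1018 m²; T_body⁴ − T_wall⁴ = 50620 − 1.073×10⁹ = -1.073×10⁹ K⁴.
|P_net| = 0.39·5.67×10⁻⁸·0.1018·1.073×10⁹.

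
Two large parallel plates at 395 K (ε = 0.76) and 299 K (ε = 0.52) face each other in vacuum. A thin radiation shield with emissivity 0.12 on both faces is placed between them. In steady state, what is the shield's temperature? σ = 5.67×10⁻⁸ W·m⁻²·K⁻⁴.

In steady state the net flux on the hot side equals that on the cold side.
σ(T₁⁴−T_s⁴)/D₁ = σ(T_s⁴−T₂⁴)/D₂, with D₁ = 1/ε₁+1/ε_s−1 = 8.649, D₂ = 1/ε_s+1/ε₂−1 = 9.256.
Solve for T_s⁴: T_s⁴ = (D₂·T₁⁴ + D₁·T₂⁴)/(D₁+D₂) = 1.645×10¹⁰ K⁴.

T_s ≈ 358 K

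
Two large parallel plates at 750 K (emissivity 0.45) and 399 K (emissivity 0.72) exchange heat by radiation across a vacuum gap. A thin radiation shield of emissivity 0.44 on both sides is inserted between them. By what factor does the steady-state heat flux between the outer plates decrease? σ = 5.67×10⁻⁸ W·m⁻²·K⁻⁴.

Without shield: q₀ = σΔ(T⁴)/(1/ε₁+1/ε₂−1) with denominator 2.611.
With shield the two gaps are in series; the resistances add: (1/ε₁+1/ε_s−1)+(1/ε_s+1/ε₂−1) = 3.495+2.662 = 6.157.
Heat-flux ratio q₀/q = 6.157/2.611.

factor ≈ 2.36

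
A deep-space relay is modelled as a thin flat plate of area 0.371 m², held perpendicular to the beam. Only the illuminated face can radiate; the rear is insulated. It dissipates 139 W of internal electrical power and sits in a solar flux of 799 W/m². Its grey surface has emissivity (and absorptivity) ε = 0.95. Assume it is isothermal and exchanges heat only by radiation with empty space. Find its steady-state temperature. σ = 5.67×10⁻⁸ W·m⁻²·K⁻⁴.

T ≈ 381 K

At steady state, absorbed solar power + internal power = radiated power.
Absorbed: α·S·A_cross = 0.95·799·0.3710 = 281.6 W (cross-section A).
Total input = 281.6 + 139 = 420.6 W.
Radiated: εσ·A_surf·T⁴ with A_surf = A = 0.3710 m².
T⁴ = 420.6/(0.95·5.67×10⁻⁸·0.3710) = 2.105×10¹⁰ K⁴.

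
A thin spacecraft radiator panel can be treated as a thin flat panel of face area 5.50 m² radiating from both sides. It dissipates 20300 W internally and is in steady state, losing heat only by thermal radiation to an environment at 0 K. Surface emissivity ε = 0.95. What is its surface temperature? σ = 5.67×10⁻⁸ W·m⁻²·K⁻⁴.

T ≈ 430 K

Steady state: internal power = radiated power, P = εσA T⁴.
Radiating area A = 2·5.50 = 11.00 m².
T⁴ = P/(εσA) = 20300/(0.95·5.67×10⁻⁸·11.00) = 3.426×10¹⁰ K⁴.
T = (3.426×10¹⁰)^(1/4).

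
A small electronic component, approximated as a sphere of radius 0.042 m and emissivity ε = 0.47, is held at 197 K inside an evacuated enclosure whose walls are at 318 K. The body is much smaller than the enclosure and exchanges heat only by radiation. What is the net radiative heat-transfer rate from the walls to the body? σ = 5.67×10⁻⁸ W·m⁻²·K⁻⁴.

For a small grey body in a large enclosure: P_net = εσA(T_body⁴ − T_wall⁴).
A = 4πr² = 0.02217 m²; T_body⁴ − T_wall⁴ = 1.506×10⁹ − 1.023×10¹⁰ = -8.720×10⁹ K⁴.
|P_net| = 0.47·5.67×10⁻⁸·0.02217·8.720×10⁹.

P_net ≈ 5.15 W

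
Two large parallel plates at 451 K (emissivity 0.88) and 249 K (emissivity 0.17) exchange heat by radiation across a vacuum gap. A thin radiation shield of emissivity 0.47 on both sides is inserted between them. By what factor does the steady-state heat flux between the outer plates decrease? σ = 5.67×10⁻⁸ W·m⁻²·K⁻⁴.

factor ≈ 1.54

Without shield: q₀ = σΔ(T⁴)/(1/ε₁+1/ε₂−1) with denominator 6.019.
With shield the two gaps are in series; the resistances add: (1/ε₁+1/ε_s−1)+(1/ε_s+1/ε₂−1) = 2.264+7.010 = 9.274.
Heat-flux ratio q₀/q = 9.274/6.019.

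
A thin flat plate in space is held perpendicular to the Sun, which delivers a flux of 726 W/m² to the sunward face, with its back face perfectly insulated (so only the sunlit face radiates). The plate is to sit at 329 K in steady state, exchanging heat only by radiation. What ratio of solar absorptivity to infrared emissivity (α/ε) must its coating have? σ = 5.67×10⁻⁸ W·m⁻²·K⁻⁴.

α/ε ≈ 0.915

Balance: αS·A = εσ·1A·T⁴ ⇒ α/ε = σT⁴/S.
α/ε = 5.67×10⁻⁸·(329)⁴/726 = 5.67×10⁻⁸·1.172×10¹⁰/726.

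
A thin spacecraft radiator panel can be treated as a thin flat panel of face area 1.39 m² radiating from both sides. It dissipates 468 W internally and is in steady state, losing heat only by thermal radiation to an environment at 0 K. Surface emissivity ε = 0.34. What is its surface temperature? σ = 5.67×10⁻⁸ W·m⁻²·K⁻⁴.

Steady state: internal power = radiated power, P = εσA T⁴.
Radiating area A = 2·1.39 = 2.780 m².
T⁴ = P/(εσA) = 468/(0.34·5.67×10⁻⁸·2.780) = 8.733×10⁹ K⁴.
T = (8.733×10⁹)^(1/4).

T ≈ 306 K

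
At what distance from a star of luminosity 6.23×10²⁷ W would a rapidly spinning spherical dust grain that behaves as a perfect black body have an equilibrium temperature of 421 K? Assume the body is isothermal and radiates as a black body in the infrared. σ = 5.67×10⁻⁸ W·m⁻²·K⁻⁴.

For an isothermal black-emitting sphere, (1−a)S·πr² = σ·4πr²·T⁴ ⇒ S = 4σT⁴/(1−a).
S = 4·5.67×10⁻⁸·(421)⁴/1.00 = 7125 W/m².
Flux falls as S = L/(4πd²), so d = √(L/(4πS)) = √(6.23×10²⁷/(4π·7125)).

d ≈ 2.64×10¹¹ m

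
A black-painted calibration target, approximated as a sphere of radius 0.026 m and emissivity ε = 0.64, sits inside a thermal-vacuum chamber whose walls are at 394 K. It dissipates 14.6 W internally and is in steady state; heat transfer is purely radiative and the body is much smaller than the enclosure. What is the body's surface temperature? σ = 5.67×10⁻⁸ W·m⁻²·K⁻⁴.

For a small grey body in a large enclosure, net radiated power = εσA(T⁴ − T_w⁴).
Steady state: P = εσA(T⁴ − T_w⁴) with A = 4πr² = 0.008495 m².
T⁴ = P/(εσA) + T_w⁴ = 14.6/(0.64·5.67×10⁻⁸·0.008495) + (394)⁴
    = 4.736×10¹⁰ + 2.410×10¹⁰ = 7.146×10¹⁰ K⁴.

T ≈ 517 K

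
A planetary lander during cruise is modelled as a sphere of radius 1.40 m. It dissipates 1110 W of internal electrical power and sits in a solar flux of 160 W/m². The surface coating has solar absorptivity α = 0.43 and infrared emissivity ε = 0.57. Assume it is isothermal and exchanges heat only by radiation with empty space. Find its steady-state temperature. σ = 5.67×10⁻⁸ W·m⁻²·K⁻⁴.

At steady state, absorbed solar power + internal power = radiated power.
Absorbed: α·S·A_cross = 0.43·160·6.158 = 423.6 W (cross-section πr²).
Total input = 423.6 + 1110 = 1534 W.
Radiated: εσ·A_surf·T⁴ with A_surf = 4πr² = 24.63 m².
T⁴ = 1534/(0.57·5.67×10⁻⁸·24.63) = 1.927×10⁹ K⁴.

T ≈ 210 K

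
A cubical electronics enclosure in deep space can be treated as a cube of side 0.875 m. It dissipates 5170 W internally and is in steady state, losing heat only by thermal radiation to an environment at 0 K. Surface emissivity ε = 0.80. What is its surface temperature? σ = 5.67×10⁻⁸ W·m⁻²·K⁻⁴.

Steady state: internal power = radiated power, P = εσA T⁴.
Radiating area A = 6L² = 4.594 m².
T⁴ = P/(εσA) = 5170/(0.80·5.67×10⁻⁸·4.594) = 2.481×10¹⁰ K⁴.
T = (2.481×10¹⁰)^(1/4).

T ≈ 397 K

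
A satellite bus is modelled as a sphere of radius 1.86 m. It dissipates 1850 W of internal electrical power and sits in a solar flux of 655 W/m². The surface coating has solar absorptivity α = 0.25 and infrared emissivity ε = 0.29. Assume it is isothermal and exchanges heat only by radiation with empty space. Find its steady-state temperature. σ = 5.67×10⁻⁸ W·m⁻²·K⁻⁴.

At steady state, absorbed solar power + internal power = radiated power.
Absorbed: α·S·A_cross = 0.25·655·10.87 = 1780 W (cross-section πr²).
Total input = 1780 + 1850 = 3630 W.
Radiated: εσ·A_surf·T⁴ with A_surf = 4πr² = 43.47 m².
T⁴ = 3630/(0.29·5.67×10⁻⁸·43.47) = 5.078×10⁹ K⁴.

T ≈ 267 K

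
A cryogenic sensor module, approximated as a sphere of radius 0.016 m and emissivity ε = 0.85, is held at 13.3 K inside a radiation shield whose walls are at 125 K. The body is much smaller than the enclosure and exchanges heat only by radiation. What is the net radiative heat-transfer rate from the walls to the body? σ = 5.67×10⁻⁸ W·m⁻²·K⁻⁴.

P_net ≈ 0.0378 W

For a small grey body in a large enclosure: P_net = εσA(T_body⁴ − T_wall⁴).
A = 4πr² = 0.003217 m²; T_body⁴ − T_wall⁴ = 31290 − 2.441×10⁸ = -2.441×10⁸ K⁴.
|P_net| = 0.85·5.67×10⁻⁸·0.003217·2.441×10⁸.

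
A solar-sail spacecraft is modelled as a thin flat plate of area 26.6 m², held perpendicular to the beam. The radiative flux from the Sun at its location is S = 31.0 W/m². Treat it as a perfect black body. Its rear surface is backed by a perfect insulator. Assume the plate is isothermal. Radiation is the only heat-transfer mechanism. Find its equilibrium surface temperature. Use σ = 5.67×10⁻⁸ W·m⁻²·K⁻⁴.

T ≈ 153 K

At equilibrium, absorbed power = emitted power.
Absorbing cross-section = A = 26.60 m²; emitting surface = A = 26.60 m² (ratio 1).
S·A_cross = εσ·A_surf·T⁴  ⇒  T⁴ = S/(1σ).
T⁴ = 1.00·31.0/(1·5.67×10⁻⁸) = 5.467×10⁸ K⁴.
T = (5.467×10⁸)^(1/4).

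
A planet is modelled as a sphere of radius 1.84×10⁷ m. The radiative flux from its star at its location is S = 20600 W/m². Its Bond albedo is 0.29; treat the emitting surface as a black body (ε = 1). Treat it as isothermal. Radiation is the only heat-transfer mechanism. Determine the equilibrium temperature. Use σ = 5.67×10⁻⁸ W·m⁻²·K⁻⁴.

T ≈ 504 K

At equilibrium, absorbed power = emitted power.
Absorbing cross-section = πr² = 1.064×10¹⁵ m²; emitting surface = 4πr² = 4.254×10¹⁵ m² (ratio 4).
(1−a)S·A_cross = εσ·A_surf·T⁴  ⇒  T⁴ = (1−a)S/(4σ).
T⁴ = 0.710·20600/(4·5.67×10⁻⁸) = 6.449×10¹⁰ K⁴.
T = (6.449×10¹⁰)^(1/4).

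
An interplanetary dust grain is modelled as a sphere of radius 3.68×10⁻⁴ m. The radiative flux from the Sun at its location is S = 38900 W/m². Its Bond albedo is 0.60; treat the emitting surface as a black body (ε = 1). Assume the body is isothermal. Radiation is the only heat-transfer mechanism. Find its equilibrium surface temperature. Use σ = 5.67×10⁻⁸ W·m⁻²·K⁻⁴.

At equilibrium, absorbed power = emitted power.
Absorbing cross-section = πr² = 4.254×10⁻⁷ m²; emitting surface = 4πr² = 1.702×10⁻⁶ m² (ratio 4).
(1−a)S·A_cross = εσ·A_surf·T⁴  ⇒  T⁴ = (1−a)S/(4σ).
T⁴ = 0.400·38900/(4·5.67×10⁻⁸) = 6.861×10¹⁰ K⁴.
T = (6.861×10¹⁰)^(1/4).

T ≈ 512 K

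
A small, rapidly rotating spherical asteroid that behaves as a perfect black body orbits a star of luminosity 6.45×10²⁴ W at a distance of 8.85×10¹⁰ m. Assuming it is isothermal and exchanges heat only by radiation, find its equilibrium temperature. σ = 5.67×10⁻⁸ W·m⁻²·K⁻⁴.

First find the stellar flux at distance d: S = L/(4πd²) = 6.45×10²⁴/(4π·(8.85×10¹⁰)²) = 65.53 W/m².
For an isothermal sphere, absorbed (1−a)S·πr² = emitted σ·4πr²·T⁴, so T⁴ = (1−a)S/(4σ).
T⁴ = 1.00·65.53/(4·5.67×10⁻⁸) = 2.889×10⁸ K⁴.

T ≈ 130 K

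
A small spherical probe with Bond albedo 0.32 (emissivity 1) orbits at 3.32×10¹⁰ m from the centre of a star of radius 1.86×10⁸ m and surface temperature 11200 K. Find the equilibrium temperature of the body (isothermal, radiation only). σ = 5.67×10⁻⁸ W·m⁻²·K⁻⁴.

The star's surface emits σT_*⁴; at distance d the flux is S = σT_*⁴(R_*/d)².
S = 5.67×10⁻⁸·(11200)⁴·(1.86×10⁸/3.32×10¹⁰)² = 28000 W/m².
For an isothermal sphere T⁴ = (1−a)S/(4σ) = 8.396×10¹⁰ K⁴.

T ≈ 538 K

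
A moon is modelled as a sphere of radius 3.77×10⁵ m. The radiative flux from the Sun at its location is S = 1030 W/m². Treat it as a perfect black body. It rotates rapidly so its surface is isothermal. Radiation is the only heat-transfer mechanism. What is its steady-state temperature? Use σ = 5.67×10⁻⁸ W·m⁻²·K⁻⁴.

At equilibrium, absorbed power = emitted power.
Absorbing cross-section = πr² = 4.465×10¹¹ m²; emitting surface = 4πr² = 1.786×10¹² m² (ratio 4).
S·A_cross = εσ·A_surf·T⁴  ⇒  T⁴ = S/(4σ).
T⁴ = 1.00·1030/(4·5.67×10⁻⁸) = 4.541×10⁹ K⁴.
T = (4.541×10⁹)^(1/4).

T ≈ 260 K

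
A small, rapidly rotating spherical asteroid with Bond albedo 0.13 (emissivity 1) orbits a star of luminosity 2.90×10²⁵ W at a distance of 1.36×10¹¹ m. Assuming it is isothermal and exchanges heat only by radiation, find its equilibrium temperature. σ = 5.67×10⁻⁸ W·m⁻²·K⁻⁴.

T ≈ 148 K

First find the stellar flux at distance d: S = L/(4πd²) = 2.90×10²⁵/(4π·(1.36×10¹¹)²) = 124.8 W/m².
For an isothermal sphere, absorbed (1−a)S·πr² = emitted σ·4πr²·T⁴, so T⁴ = (1−a)S/(4σ).
T⁴ = 0.870·124.8/(4·5.67×10⁻⁸) = 4.786×10⁸ K⁴.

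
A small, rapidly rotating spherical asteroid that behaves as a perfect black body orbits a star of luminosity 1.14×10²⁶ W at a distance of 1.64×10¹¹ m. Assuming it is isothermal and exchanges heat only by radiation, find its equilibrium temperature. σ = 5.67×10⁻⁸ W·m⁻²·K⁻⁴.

First find the stellar flux at distance d: S = L/(4πd²) = 1.14×10²⁶/(4π·(1.64×10¹¹)²) = 337.3 W/m².
For an isothermal sphere, absorbed (1−a)S·πr² = emitted σ·4πr²·T⁴, so T⁴ = (1−a)S/(4σ).
T⁴ = 1.00·337.3/(4·5.67×10⁻⁸) = 1.487×10⁹ K⁴.

T ≈ 196 K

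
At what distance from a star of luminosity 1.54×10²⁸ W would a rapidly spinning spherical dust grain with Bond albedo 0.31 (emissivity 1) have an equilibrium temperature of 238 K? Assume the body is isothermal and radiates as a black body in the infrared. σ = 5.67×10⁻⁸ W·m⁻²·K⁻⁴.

For an isothermal black-emitting sphere, (1−a)S·πr² = σ·4πr²·T⁴ ⇒ S = 4σT⁴/(1−a).
S = 4·5.67×10⁻⁸·(238)⁴/0.690 = 1055 W/m².
Flux falls as S = L/(4πd²), so d = √(L/(4πS)) = √(1.54×10²⁸/(4π·1055)).

d ≈ 1.08×10¹² m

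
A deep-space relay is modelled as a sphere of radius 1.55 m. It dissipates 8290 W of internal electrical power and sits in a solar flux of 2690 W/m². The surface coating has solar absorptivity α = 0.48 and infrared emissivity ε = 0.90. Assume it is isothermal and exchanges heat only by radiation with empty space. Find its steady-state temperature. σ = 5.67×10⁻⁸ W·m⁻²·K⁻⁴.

At steady state, absorbed solar power + internal power = radiated power.
Absorbed: α·S·A_cross = 0.48·2690·7.548 = 9746 W (cross-section πr²).
Total input = 9746 + 8290 = 18040 W.
Radiated: εσ·A_surf·T⁴ with A_surf = 4πr² = 30.19 m².
T⁴ = 18040/(0.90·5.67×10⁻⁸·30.19) = 1.171×10¹⁰ K⁴.

T ≈ 329 K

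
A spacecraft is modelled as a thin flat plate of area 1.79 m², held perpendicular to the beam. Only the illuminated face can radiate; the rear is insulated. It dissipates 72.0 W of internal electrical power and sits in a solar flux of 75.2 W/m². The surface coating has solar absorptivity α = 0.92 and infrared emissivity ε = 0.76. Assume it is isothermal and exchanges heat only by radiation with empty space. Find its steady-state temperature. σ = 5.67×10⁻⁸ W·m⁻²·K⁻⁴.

At steady state, absorbed solar power + internal power = radiated power.
Absorbed: α·S·A_cross = 0.92·75.2·1.790 = 123.8 W (cross-section A).
Total input = 123.8 + 72.0 = 195.8 W.
Radiated: εσ·A_surf·T⁴ with A_surf = A = 1.790 m².
T⁴ = 195.8/(0.76·5.67×10⁻⁸·1.790) = 2.539×10⁹ K⁴.

T ≈ 224 K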